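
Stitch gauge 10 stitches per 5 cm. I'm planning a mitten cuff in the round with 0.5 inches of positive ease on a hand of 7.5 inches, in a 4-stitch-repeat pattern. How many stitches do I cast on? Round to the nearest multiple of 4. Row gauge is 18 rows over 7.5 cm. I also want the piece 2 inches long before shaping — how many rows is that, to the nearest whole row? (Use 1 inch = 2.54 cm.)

Cast on 40 stitches; work 12 rows.

Finished = 7.5 + 0.5 = 8 inches.
8 inches × 2.54 = 20.32 cm.
10/5 = 2 sts per cm; 20.32 × 2 = 40.64 sts.
Nearest multiple of 4 → 40.
2 inches = 5.08 cm; × 2.4 = 12.19 → 12 rows.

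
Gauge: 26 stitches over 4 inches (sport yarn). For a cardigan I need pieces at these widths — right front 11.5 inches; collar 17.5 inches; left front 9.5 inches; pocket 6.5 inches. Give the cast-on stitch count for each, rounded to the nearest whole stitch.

Rate = 26/4 = 6.5 sts per in.
right front: 11.5 × 6.5 = 74.75 → 75.
collar: 17.5 × 6.5 = 113.75 → 114.
left front: 9.5 × 6.5 = 61.75 → 62.
pocket: 6.5 × 6.5 = 42.25 → 42.

right front 75; collar 114; left front 62; pocket 42.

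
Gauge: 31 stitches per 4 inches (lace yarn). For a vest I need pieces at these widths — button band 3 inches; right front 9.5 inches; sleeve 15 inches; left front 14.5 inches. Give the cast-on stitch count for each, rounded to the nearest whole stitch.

Rate = 31/4 = 7.75 sts per in.
button band: 3 × 7.75 = 23.25 → 23.
right front: 9.5 × 7.75 = 73.62 → 74.
sleeve: 15 × 7.75 = 116.25 → 116.
left front: 14.5 × 7.75 = 112.38 → 112.

button band 23; right front 74; sleeve 116; left front 112.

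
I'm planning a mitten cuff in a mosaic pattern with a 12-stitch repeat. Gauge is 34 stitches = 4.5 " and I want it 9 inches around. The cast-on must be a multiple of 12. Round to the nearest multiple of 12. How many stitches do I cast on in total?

34 / 4.5 = 7.556 sts per inch.
9 × 7.556 = 68.00 sts.
Nearest multiple of 12: 72.

CO 72 sts.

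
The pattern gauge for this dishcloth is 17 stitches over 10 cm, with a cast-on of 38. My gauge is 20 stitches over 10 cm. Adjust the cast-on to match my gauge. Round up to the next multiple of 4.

Scale factor = 20 / 17 = 1.176.
38 × 20 / 17 = 44.71 sts.
→ 48 sts.

Cast on 48 stitches.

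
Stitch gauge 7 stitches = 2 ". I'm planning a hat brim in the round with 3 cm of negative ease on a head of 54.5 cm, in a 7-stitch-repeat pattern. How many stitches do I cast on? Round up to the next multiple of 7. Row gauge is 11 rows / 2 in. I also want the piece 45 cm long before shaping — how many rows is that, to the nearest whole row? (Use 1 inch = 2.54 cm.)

Cast on 77 stitches; work 97 rows.

Finished = 54.5 − 3 = 51.5 cm.
51.5 cm × 1/2.54 = 20.28 inches.
7/2 = 3.5 sts per in; 20.28 × 3.5 = 70.96 sts.
Next multiple of 7 → 77.
45 cm = 17.72 inches; × 5.5 = 97.44 → 97 rows.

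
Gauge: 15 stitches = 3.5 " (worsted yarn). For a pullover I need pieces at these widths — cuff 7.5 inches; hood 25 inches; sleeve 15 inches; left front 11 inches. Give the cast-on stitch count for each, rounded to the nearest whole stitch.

cuff 32; hood 107; sleeve 64; left front 47.

Rate = 15/3.5 = 4.286 sts per in.
cuff: 7.5 × 4.286 = 32.14 → 32.
hood: 25 × 4.286 = 107.14 → 107.
sleeve: 15 × 4.286 = 64.29 → 64.
left front: 11 × 4.286 = 47.14 → 47.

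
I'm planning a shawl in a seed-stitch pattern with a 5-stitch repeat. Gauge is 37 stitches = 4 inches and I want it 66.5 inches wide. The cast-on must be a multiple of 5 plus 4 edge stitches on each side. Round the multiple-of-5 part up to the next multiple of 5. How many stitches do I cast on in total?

Cast on 618 stitches.

37 / 4 = 9.25 sts per inch.
66.5 × 9.25 = 615.12 sts.
Less 8 edge sts → 607.12 for the repeat.
Next multiple of 5: 610.
Add back 8 edge sts → 618.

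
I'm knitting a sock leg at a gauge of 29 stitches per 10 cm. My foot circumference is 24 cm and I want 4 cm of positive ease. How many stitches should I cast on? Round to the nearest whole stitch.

Finished = 24 + 4 = 28 cm.
29 / 10 = 2.9 sts per cm.
28.00 × 2.9 = 81.20 sts.
→ 81 sts.

81 stitches.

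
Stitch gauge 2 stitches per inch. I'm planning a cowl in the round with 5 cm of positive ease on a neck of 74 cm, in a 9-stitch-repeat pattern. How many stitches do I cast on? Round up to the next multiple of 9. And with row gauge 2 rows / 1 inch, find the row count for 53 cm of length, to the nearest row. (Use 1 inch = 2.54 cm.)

Cast on 63 stitches; work 42 rows.

Finished = 74 + 5 = 79 cm.
79 cm × 1/2.54 = 31.10 inches.
2/1 = 2 sts per in; 31.10 × 2 = 62.20 sts.
Next multiple of 9 → 63.
53 cm = 20.87 inches; × 2 = 41.73 → 42 rows.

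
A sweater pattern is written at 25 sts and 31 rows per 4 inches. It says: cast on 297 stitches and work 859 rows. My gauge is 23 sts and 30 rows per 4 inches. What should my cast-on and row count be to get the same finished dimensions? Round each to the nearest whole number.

Stitches: 297 × 23/25 = 273.24 → 273.
Rows: 859 × 30/31 = 831.29 → 831.

Cast on 273 stitches; work 831 rows.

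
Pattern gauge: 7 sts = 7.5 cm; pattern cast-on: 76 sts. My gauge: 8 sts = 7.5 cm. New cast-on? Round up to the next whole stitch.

87 stitches.

Scale factor = 8 / 7 = 1.143.
76 × 8 / 7 = 86.86 sts.
→ 87 sts.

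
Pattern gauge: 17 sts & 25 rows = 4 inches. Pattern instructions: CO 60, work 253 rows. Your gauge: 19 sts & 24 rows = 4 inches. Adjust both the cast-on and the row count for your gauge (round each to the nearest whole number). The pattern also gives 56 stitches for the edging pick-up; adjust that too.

Cast on 67 stitches; work 243 rows; edging pick-up 63 stitches.

Stitches: 60 × 19/17 = 67.06 → 67.
Rows: 253 × 24/25 = 242.88 → 243.
edging pick-up: 56 × 19/17 = 62.59 → 63.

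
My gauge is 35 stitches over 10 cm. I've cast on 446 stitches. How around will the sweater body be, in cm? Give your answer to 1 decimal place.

35 stitches / 10 cm = 3.5 stitches per cm.
446 / 3.5 = 127.43 cm.

127.4 cm.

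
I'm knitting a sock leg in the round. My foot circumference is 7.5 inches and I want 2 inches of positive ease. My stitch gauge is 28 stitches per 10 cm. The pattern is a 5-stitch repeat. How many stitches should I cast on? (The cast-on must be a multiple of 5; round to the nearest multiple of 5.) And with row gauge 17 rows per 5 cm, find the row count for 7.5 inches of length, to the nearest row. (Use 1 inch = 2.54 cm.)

Cast on 70 stitches; work 65 rows.

Finished = 7.5 + 2 = 9.5 inches.
9.5 inches × 2.54 = 24.13 cm.
28/10 = 2.8 sts per cm; 24.13 × 2.8 = 67.56 sts.
Nearest multiple of 5 → 70.
7.5 inches = 19.05 cm; × 3.4 = 64.77 → 65 rows.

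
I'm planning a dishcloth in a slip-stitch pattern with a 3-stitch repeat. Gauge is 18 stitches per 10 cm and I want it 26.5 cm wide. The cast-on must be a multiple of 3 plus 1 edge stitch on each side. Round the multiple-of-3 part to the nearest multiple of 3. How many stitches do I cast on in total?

18 / 10 = 1.8 sts per cm.
26.5 × 1.8 = 47.70 sts.
Less 2 edge sts → 45.70 for the repeat.
Nearest multiple of 3: 45.
Add back 2 edge sts → 47.

Cast on 47 stitches.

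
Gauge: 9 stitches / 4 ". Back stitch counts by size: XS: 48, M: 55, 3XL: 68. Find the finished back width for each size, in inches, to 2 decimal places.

9/4 = 2.25 sts per in.
XS: 48 / 2.25 = 21.333 → 21.33 in.
M: 55 / 2.25 = 24.444 → 24.44 in.
3XL: 68 / 2.25 = 30.222 → 30.22 in.

XS 21.33 inches; M 24.44 inches; 3XL 30.22 inches.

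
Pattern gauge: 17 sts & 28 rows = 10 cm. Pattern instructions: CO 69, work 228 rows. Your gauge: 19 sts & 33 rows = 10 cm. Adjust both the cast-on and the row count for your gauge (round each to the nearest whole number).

Stitches: 69 × 19/17 = 77.12 → 77.
Rows: 228 × 33/28 = 268.71 → 269.

Cast on 77 stitches; work 269 rows.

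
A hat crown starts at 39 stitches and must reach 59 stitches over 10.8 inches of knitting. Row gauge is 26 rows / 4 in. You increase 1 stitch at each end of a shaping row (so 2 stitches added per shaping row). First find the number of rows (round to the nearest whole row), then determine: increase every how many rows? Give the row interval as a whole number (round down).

Rows = 10.8 × 6.5 = 70.2 → 70 rows.
Stitches to add: 20 → 10 shaping rows (at 2 st each).
70 / 10 = 7.00 → every 7 rows.

Increase every 7th row.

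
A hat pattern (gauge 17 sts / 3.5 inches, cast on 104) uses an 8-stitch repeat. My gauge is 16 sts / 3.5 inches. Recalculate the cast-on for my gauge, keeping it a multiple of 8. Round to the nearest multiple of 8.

Cast on 96 stitches.

104 × 16 / 17 = 97.88.
Nearest multiple of 8: 96.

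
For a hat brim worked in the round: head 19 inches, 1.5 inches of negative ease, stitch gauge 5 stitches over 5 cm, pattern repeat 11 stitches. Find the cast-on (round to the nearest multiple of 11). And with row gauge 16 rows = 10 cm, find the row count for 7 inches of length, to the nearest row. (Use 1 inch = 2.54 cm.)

Finished = 19 − 1.5 = 17.5 inches.
17.5 inches × 2.54 = 44.45 cm.
5/5 = 1 sts per cm; 44.45 × 1 = 44.45 sts.
Nearest multiple of 11 → 44.
7 inches = 17.78 cm; × 1.6 = 28.45 → 28 rows.

Cast on 44 stitches; work 28 rows.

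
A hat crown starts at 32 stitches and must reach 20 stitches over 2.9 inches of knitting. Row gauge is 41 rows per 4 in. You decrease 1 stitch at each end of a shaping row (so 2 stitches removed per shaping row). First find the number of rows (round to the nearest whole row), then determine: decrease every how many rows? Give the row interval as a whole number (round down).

Decrease every 5th row.

Rows = 2.9 × 10.25 = 29.7 → 30 rows.
Stitches to remove: 12 → 6 shaping rows (at 2 st each).
30 / 6 = 5.00 → every 5 rows.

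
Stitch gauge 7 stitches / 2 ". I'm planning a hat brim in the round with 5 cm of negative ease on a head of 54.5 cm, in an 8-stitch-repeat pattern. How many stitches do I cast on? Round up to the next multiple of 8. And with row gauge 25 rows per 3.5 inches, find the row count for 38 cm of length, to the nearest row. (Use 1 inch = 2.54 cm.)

Finished = 54.5 − 5 = 49.5 cm.
49.5 cm × 1/2.54 = 19.49 inches.
7/2 = 3.5 sts per in; 19.49 × 3.5 = 68.21 sts.
Next multiple of 8 → 72.
38 cm = 14.96 inches; × 7.143 = 106.86 → 107 rows.

Cast on 72 stitches; work 107 rows.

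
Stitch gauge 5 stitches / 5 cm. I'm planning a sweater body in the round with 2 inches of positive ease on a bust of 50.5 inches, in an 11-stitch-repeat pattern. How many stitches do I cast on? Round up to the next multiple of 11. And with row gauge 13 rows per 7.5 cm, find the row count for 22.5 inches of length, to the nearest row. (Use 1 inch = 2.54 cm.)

Finished = 50.5 + 2 = 52.5 inches.
52.5 inches × 2.54 = 133.35 cm.
5/5 = 1 sts per cm; 133.35 × 1 = 133.35 sts.
Next multiple of 11 → 143.
22.5 inches = 57.15 cm; × 1.733 = 99.06 → 99 rows.

Cast on 143 stitches; work 99 rows.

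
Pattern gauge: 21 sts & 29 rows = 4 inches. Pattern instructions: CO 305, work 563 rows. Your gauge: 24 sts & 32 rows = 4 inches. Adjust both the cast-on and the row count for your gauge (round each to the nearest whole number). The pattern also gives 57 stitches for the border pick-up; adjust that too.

Cast on 349 stitches; work 621 rows; border pick-up 65 stitches.

Stitches: 305 × 24/21 = 348.57 → 349.
Rows: 563 × 32/29 = 621.24 → 621.
border pick-up: 57 × 24/21 = 65.14 → 65.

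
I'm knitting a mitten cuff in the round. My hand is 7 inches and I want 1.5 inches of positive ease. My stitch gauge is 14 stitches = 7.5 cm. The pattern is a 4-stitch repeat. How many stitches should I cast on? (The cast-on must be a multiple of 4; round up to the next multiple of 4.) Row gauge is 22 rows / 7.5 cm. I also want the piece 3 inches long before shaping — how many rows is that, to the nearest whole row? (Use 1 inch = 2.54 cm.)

Cast on 44 stitches; work 22 rows.

Finished = 7 + 1.5 = 8.5 inches.
8.5 inches × 2.54 = 21.59 cm.
14/7.5 = 1.867 sts per cm; 21.59 × 1.867 = 40.30 sts.
Next multiple of 4 → 44.
3 inches = 7.62 cm; × 2.933 = 22.35 → 22 rows.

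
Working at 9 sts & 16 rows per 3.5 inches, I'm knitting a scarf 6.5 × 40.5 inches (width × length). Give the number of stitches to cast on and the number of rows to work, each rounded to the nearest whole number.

Stitch gauge = 9/3.5 = 2.571 sts/in; 6.5 × 2.571 = 16.71 → 17 sts.
Row gauge = 16/3.5 = 4.571 rows/in; 40.5 × 4.571 = 185.14 → 185 rows.

Cast on 17 stitches and work 185 rows.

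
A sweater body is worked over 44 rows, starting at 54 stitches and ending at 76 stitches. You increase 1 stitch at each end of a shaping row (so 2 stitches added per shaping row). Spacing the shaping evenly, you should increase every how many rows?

Increase every 4th row.

Stitches to add: |76 − 54| = 22.
Shaping rows needed: 22 / 2 = 11.
44 rows / 11 = every 4 rows.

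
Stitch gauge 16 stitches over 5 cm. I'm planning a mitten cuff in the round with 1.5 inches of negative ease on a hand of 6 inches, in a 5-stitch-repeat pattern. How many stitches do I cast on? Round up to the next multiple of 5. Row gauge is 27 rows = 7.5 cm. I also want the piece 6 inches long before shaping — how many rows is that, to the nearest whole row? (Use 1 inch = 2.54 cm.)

Finished = 6 − 1.5 = 4.5 inches.
4.5 inches × 2.54 = 11.43 cm.
16/5 = 3.2 sts per cm; 11.43 × 3.2 = 36.58 sts.
Next multiple of 5 → 40.
6 inches = 15.24 cm; × 3.6 = 54.86 → 55 rows.

Cast on 40 stitches; work 55 rows.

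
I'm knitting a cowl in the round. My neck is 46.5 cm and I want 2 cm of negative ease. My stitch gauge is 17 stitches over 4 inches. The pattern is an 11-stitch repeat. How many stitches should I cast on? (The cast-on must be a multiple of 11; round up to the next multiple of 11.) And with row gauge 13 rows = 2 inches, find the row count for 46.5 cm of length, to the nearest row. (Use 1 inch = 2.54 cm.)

Finished = 46.5 − 2 = 44.5 cm.
44.5 cm × 1/2.54 = 17.52 inches.
17/4 = 4.25 sts per in; 17.52 × 4.25 = 74.46 sts.
Next multiple of 11 → 77.
46.5 cm = 18.31 inches; × 6.5 = 119.00 → 119 rows.

Cast on 77 stitches; work 119 rows.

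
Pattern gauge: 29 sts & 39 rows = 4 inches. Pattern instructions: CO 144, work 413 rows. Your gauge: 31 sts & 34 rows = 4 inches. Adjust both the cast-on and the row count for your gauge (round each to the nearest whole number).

Stitches: 144 × 31/29 = 153.93 → 154.
Rows: 413 × 34/39 = 360.05 → 360.

Cast on 154 stitches; work 360 rows.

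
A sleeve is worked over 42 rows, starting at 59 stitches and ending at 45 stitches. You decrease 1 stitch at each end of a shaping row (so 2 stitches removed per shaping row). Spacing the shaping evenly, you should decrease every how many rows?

Stitches to remove: |45 − 59| = 14.
Shaping rows needed: 14 / 2 = 7.
42 rows / 7 = every 6 rows.

Decrease every 6th row.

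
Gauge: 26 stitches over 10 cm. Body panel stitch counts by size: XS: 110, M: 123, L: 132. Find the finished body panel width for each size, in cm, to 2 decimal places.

26/10 = 2.6 sts per cm.
XS: 110 / 2.6 = 42.308 → 42.31 cm.
M: 123 / 2.6 = 47.308 → 47.31 cm.
L: 132 / 2.6 = 50.769 → 50.77 cm.

XS 42.31 cm; M 47.31 cm; L 50.77 cm.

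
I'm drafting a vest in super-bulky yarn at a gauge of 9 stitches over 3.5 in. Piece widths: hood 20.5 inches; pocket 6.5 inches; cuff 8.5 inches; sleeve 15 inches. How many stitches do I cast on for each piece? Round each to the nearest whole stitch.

hood 53; pocket 17; cuff 22; sleeve 39.

Rate = 9/3.5 = 2.571 sts per in.
hood: 20.5 × 2.571 = 52.71 → 53.
pocket: 6.5 × 2.571 = 16.71 → 17.
cuff: 8.5 × 2.571 = 21.86 → 22.
sleeve: 15 × 2.571 = 38.57 → 39.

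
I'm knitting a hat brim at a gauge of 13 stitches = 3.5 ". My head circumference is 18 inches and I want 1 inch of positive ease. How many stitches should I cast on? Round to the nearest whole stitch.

Finished = 18 + 1 = 19 in.
13 / 3.5 = 3.714 sts per inch.
19.00 × 3.714 = 70.57 sts.
→ 71 sts.

CO 71 sts.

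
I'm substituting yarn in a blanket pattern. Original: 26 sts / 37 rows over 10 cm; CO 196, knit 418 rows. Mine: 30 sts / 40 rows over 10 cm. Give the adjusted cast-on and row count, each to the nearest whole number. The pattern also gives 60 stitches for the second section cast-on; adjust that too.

Stitches: 196 × 30/26 = 226.15 → 226.
Rows: 418 × 40/37 = 451.89 → 452.
second section cast-on: 60 × 30/26 = 69.23 → 69.

Cast on 226 stitches; work 452 rows; second section cast-on 69 stitches.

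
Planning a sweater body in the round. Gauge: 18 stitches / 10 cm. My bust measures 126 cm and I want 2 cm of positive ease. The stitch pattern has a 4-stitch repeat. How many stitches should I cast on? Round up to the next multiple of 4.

Finished = 126 + 2 = 128 cm.
18 / 10 = 1.8 sts/cm.
128 × 1.8 = 230.40 sts.
Next multiple of 4: 232.

Cast on 232 stitches.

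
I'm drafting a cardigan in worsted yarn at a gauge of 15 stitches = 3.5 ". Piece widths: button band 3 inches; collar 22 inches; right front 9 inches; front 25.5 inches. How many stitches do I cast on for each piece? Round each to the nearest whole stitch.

button band 13; collar 94; right front 39; front 109.

Rate = 15/3.5 = 4.286 sts per in.
button band: 3 × 4.286 = 12.86 → 13.
collar: 22 × 4.286 = 94.29 → 94.
right front: 9 × 4.286 = 38.57 → 39.
front: 25.5 × 4.286 = 109.29 → 109.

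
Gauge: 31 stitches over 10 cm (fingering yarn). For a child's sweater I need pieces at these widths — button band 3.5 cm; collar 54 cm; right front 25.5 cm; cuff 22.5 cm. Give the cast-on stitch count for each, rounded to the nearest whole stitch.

Rate = 31/10 = 3.1 sts per cm.
button band: 3.5 × 3.1 = 10.85 → 11.
collar: 54 × 3.1 = 167.40 → 167.
right front: 25.5 × 3.1 = 79.05 → 79.
cuff: 22.5 × 3.1 = 69.75 → 70.

button band 11; collar 167; right front 79; cuff 70.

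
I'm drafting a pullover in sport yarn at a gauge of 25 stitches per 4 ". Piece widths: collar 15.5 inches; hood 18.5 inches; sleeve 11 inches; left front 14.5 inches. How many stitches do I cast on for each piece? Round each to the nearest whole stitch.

collar 97; hood 116; sleeve 69; left front 91.

Rate = 25/4 = 6.25 sts per in.
collar: 15.5 × 6.25 = 96.88 → 97.
hood: 18.5 × 6.25 = 115.62 → 116.
sleeve: 11 × 6.25 = 68.75 → 69.
left front: 14.5 × 6.25 = 90.62 → 91.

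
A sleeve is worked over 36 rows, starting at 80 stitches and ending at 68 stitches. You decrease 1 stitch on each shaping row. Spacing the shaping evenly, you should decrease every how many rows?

Decrease every 3rd row.

Stitches to remove: |68 − 80| = 12.
Shaping rows needed: 12 / 1 = 12.
36 rows / 12 = every 3 rows.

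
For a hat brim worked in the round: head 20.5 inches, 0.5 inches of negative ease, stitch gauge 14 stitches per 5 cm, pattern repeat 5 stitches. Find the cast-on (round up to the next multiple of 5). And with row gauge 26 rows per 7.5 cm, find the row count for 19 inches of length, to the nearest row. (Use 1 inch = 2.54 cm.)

Cast on 145 stitches; work 167 rows.

Finished = 20.5 − 0.5 = 20 inches.
20 inches × 2.54 = 50.80 cm.
14/5 = 2.8 sts per cm; 50.80 × 2.8 = 142.24 sts.
Next multiple of 5 → 145.
19 inches = 48.26 cm; × 3.467 = 167.30 → 167 rows.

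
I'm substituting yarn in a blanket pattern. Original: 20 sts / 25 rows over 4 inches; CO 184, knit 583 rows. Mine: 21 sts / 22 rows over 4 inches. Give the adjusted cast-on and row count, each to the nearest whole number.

Stitches: 184 × 21/20 = 193.20 → 193.
Rows: 583 × 22/25 = 513.04 → 513.

Cast on 193 stitches; work 513 rows.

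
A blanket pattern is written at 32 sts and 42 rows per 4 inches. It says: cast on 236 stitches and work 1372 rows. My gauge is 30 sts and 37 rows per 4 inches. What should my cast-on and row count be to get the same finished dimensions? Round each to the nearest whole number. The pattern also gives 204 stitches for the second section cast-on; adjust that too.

Cast on 221 stitches; work 1209 rows; second section cast-on 191 stitches.

Stitches: 236 × 30/32 = 221.25 → 221.
Rows: 1372 × 37/42 = 1208.67 → 1209.
second section cast-on: 204 × 30/32 = 191.25 → 191.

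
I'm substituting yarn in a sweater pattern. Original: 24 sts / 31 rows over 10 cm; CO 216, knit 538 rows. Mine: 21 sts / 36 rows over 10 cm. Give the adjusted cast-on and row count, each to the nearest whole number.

Cast on 189 stitches; work 625 rows.

Stitches: 216 × 21/24 = 189.00 → 189.
Rows: 538 × 36/31 = 624.77 → 625.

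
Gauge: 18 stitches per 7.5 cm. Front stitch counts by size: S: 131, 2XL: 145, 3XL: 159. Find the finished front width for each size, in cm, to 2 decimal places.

S 54.58 cm; 2XL 60.42 cm; 3XL 66.25 cm.

18/7.5 = 2.4 sts per cm.
S: 131 / 2.4 = 54.583 → 54.58 cm.
2XL: 145 / 2.4 = 60.417 → 60.42 cm.
3XL: 159 / 2.4 = 66.250 → 66.25 cm.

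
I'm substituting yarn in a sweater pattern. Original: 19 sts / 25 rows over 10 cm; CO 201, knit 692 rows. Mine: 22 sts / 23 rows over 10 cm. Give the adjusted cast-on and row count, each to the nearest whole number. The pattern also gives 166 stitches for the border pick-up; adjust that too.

Cast on 233 stitches; work 637 rows; border pick-up 192 stitches.

Stitches: 201 × 22/19 = 232.74 → 233.
Rows: 692 × 23/25 = 636.64 → 637.
border pick-up: 166 × 22/19 = 192.21 → 192.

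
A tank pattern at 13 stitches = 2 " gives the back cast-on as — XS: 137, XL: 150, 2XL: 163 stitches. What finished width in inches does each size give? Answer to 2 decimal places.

13/2 = 6.5 sts per in.
XS: 137 / 6.5 = 21.077 → 21.08 in.
XL: 150 / 6.5 = 23.077 → 23.08 in.
2XL: 163 / 6.5 = 25.077 → 25.08 in.

XS 21.08 inches; XL 23.08 inches; 2XL 25.08 inches.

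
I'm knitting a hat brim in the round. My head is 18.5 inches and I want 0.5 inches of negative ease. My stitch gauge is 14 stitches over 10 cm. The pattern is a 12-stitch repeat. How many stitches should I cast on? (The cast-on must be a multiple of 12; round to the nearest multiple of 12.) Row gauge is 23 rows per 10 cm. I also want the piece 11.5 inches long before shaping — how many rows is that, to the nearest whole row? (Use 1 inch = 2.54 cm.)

Cast on 60 stitches; work 67 rows.

Finished = 18.5 − 0.5 = 18 inches.
18 inches × 2.54 = 45.72 cm.
14/10 = 1.4 sts per cm; 45.72 × 1.4 = 64.01 sts.
Nearest multiple of 12 → 60.
11.5 inches = 29.21 cm; × 2.3 = 67.18 → 67 rows.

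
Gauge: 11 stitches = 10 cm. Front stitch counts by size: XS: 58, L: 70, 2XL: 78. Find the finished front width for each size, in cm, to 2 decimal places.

XS 52.73 cm; L 63.64 cm; 2XL 70.91 cm.

11/10 = 1.1 sts per cm.
XS: 58 / 1.1 = 52.727 → 52.73 cm.
L: 70 / 1.1 = 63.636 → 63.64 cm.
2XL: 78 / 1.1 = 70.909 → 70.91 cm.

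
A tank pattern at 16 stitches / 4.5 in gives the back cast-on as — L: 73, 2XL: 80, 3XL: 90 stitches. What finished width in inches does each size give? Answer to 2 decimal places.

L 20.53 inches; 2XL 22.50 inches; 3XL 25.31 inches.

16/4.5 = 3.556 sts per in.
L: 73 / 3.556 = 20.531 → 20.53 in.
2XL: 80 / 3.556 = 22.500 → 22.50 in.
3XL: 90 / 3.556 = 25.312 → 25.31 in.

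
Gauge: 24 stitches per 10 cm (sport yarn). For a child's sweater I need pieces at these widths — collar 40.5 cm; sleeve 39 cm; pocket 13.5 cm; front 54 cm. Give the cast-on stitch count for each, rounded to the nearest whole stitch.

collar 97; sleeve 94; pocket 32; front 130.

Rate = 24/10 = 2.4 sts per cm.
collar: 40.5 × 2.4 = 97.20 → 97.
sleeve: 39 × 2.4 = 93.60 → 94.
pocket: 13.5 × 2.4 = 32.40 → 32.
front: 54 × 2.4 = 129.60 → 130.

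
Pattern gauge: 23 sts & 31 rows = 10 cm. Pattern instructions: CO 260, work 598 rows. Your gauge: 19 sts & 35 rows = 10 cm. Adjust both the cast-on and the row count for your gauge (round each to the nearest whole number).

Stitches: 260 × 19/23 = 214.78 → 215.
Rows: 598 × 35/31 = 675.16 → 675.

Cast on 215 stitches; work 675 rows.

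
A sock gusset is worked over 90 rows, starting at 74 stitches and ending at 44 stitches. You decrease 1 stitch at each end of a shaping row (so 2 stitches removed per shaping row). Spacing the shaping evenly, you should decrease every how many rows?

Stitches to remove: |44 − 74| = 30.
Shaping rows needed: 30 / 2 = 15.
90 rows / 15 = every 6 rows.

Decrease every 6th row.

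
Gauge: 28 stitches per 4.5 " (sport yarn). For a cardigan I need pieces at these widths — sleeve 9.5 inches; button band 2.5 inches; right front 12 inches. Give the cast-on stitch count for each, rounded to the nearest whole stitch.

sleeve 59; button band 16; right front 75.

Rate = 28/4.5 = 6.222 sts per in.
sleeve: 9.5 × 6.222 = 59.11 → 59.
button band: 2.5 × 6.222 = 15.56 → 16.
right front: 12 × 6.222 = 74.67 → 75.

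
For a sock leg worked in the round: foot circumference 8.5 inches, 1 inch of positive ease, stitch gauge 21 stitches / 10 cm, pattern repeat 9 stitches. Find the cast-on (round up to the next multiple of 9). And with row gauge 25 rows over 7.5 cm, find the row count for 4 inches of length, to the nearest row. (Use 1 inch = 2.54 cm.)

Finished = 8.5 + 1 = 9.5 inches.
9.5 inches × 2.54 = 24.13 cm.
21/10 = 2.1 sts per cm; 24.13 × 2.1 = 50.67 sts.
Next multiple of 9 → 54.
4 inches = 10.16 cm; × 3.333 = 33.87 → 34 rows.

Cast on 54 stitches; work 34 rows.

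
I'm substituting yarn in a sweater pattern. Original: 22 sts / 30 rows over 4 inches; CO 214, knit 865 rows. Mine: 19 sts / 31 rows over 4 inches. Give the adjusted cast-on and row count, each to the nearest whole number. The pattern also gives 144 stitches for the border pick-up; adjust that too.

Cast on 185 stitches; work 894 rows; border pick-up 124 stitches.

Stitches: 214 × 19/22 = 184.82 → 185.
Rows: 865 × 31/30 = 893.83 → 894.
border pick-up: 144 × 19/22 = 124.36 → 124.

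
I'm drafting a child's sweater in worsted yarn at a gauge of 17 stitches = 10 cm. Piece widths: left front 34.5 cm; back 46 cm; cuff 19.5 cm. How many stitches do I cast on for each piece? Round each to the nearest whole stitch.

left front 59; back 78; cuff 33.

Rate = 17/10 = 1.7 sts per cm.
left front: 34.5 × 1.7 = 58.65 → 59.
back: 46 × 1.7 = 78.20 → 78.
cuff: 19.5 × 1.7 = 33.15 → 33.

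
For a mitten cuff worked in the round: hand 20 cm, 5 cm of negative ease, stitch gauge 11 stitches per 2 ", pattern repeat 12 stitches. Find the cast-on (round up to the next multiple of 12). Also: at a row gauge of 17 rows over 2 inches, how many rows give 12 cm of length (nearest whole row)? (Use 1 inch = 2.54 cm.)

Cast on 36 stitches; work 40 rows.

Finished = 20 − 5 = 15 cm.
15 cm × 1/2.54 = 5.91 inches.
11/2 = 5.5 sts per in; 5.91 × 5.5 = 32.48 sts.
Next multiple of 12 → 36.
12 cm = 4.72 inches; × 8.5 = 40.16 → 40 rows.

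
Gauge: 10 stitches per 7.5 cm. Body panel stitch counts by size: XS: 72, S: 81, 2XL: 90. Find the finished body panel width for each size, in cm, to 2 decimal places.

10/7.5 = 1.333 sts per cm.
XS: 72 / 1.333 = 54.000 → 54.00 cm.
S: 81 / 1.333 = 60.750 → 60.75 cm.
2XL: 90 / 1.333 = 67.500 → 67.50 cm.

XS 54.00 cm; S 60.75 cm; 2XL 67.50 cm.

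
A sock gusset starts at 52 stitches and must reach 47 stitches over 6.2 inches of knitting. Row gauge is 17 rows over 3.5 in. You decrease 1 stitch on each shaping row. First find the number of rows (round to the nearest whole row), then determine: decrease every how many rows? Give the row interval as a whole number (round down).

Decrease every 6th row.

Rows = 6.2 × 4.857 = 30.1 → 30 rows.
Stitches to remove: 5 → 5 shaping rows (at 1 st each).
30 / 5 = 6.00 → every 6 rows.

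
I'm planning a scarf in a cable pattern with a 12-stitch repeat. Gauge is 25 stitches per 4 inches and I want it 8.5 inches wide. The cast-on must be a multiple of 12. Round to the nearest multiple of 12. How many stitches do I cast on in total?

Cast on 48 stitches.

25 / 4 = 6.25 sts per inch.
8.5 × 6.25 = 53.12 sts.
Nearest multiple of 12: 48.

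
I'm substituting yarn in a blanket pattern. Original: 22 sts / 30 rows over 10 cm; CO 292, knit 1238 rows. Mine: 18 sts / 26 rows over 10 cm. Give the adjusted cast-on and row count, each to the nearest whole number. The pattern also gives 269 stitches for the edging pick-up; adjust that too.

Stitches: 292 × 18/22 = 238.91 → 239.
Rows: 1238 × 26/30 = 1072.93 → 1073.
edging pick-up: 269 × 18/22 = 220.09 → 220.

Cast on 239 stitches; work 1073 rows; edging pick-up 220 stitches.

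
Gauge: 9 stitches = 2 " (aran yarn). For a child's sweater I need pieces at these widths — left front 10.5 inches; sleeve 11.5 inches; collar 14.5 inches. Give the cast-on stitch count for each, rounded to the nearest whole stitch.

left front 47; sleeve 52; collar 65.

Rate = 9/2 = 4.5 sts per in.
left front: 10.5 × 4.5 = 47.25 → 47.
sleeve: 11.5 × 4.5 = 51.75 → 52.
collar: 14.5 × 4.5 = 65.25 → 65.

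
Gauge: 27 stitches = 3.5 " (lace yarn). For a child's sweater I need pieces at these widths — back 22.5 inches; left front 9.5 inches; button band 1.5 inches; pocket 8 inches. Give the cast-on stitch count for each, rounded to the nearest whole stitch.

Rate = 27/3.5 = 7.714 sts per in.
back: 22.5 × 7.714 = 173.57 → 174.
left front: 9.5 × 7.714 = 73.29 → 73.
button band: 1.5 × 7.714 = 11.57 → 12.
pocket: 8 × 7.714 = 61.71 → 62.

back 174; left front 73; button band 12; pocket 62.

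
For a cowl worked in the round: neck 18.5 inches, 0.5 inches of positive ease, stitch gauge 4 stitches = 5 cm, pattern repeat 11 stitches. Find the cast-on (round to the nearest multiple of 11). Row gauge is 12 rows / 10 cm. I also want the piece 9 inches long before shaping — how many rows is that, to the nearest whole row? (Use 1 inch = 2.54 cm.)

Finished = 18.5 + 0.5 = 19 inches.
19 inches × 2.54 = 48.26 cm.
4/5 = 0.8 sts per cm; 48.26 × 0.8 = 38.61 sts.
Nearest multiple of 11 → 44.
9 inches = 22.86 cm; × 1.2 = 27.43 → 27 rows.

Cast on 44 stitches; work 27 rows.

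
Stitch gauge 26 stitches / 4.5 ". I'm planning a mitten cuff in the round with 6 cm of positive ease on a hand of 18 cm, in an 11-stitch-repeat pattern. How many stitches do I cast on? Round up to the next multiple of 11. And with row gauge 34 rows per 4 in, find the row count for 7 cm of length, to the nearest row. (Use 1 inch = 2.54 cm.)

Cast on 55 stitches; work 23 rows.

Finished = 18 + 6 = 24 cm.
24 cm × 1/2.54 = 9.45 inches.
26/4.5 = 5.778 sts per in; 9.45 × 5.778 = 54.59 sts.
Next multiple of 11 → 55.
7 cm = 2.76 inches; × 8.5 = 23.43 → 23 rows.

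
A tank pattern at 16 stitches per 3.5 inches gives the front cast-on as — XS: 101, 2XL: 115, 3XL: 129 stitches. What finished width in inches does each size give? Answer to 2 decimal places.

16/3.5 = 4.571 sts per in.
XS: 101 / 4.571 = 22.094 → 22.09 in.
2XL: 115 / 4.571 = 25.156 → 25.16 in.
3XL: 129 / 4.571 = 28.219 → 28.22 in.

XS 22.09 inches; 2XL 25.16 inches; 3XL 28.22 inches.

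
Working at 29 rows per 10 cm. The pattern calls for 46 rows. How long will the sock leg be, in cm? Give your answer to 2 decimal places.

29 rows / 10 cm = 2.9 rows per cm.
46 / 2.9 = 15.862 cm.

15.86 cm.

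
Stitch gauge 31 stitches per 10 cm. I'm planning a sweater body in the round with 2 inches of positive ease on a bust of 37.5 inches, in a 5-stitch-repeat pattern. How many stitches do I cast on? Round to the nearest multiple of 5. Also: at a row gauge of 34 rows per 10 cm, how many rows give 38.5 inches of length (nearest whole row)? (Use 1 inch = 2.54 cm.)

Cast on 310 stitches; work 332 rows.

Finished = 37.5 + 2 = 39.5 inches.
39.5 inches × 2.54 = 100.33 cm.
31/10 = 3.1 sts per cm; 100.33 × 3.1 = 311.02 sts.
Nearest multiple of 5 → 310.
38.5 inches = 97.79 cm; × 3.4 = 332.49 → 332 rows.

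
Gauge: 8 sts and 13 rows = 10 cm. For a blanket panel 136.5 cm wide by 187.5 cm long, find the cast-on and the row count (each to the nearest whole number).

Stitch gauge = 8/10 = 0.8 sts/cm; 136.5 × 0.8 = 109.20 → 109 sts.
Row gauge = 13/10 = 1.3 rows/cm; 187.5 × 1.3 = 243.75 → 244 rows.

Cast on 109 stitches and work 244 rows.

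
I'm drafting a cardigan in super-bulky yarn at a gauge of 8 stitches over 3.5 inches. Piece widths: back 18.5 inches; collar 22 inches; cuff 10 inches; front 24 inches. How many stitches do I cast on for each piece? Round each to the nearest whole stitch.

back 42; collar 50; cuff 23; front 55.

Rate = 8/3.5 = 2.286 sts per in.
back: 18.5 × 2.286 = 42.29 → 42.
collar: 22 × 2.286 = 50.29 → 50.
cuff: 10 × 2.286 = 22.86 → 23.
front: 24 × 2.286 = 54.86 → 55.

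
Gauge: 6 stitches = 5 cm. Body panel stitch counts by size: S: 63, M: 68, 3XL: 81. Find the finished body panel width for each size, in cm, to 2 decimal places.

S 52.50 cm; M 56.67 cm; 3XL 67.50 cm.

6/5 = 1.2 sts per cm.
S: 63 / 1.2 = 52.500 → 52.50 cm.
M: 68 / 1.2 = 56.667 → 56.67 cm.
3XL: 81 / 1.2 = 67.500 → 67.50 cm.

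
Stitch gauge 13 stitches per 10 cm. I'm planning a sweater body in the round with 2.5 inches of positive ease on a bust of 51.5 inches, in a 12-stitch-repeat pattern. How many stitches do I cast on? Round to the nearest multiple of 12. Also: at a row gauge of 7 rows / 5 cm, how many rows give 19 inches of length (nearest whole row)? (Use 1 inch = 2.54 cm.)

Cast on 180 stitches; work 68 rows.

Finished = 51.5 + 2.5 = 54 inches.
54 inches × 2.54 = 137.16 cm.
13/10 = 1.3 sts per cm; 137.16 × 1.3 = 178.31 sts.
Nearest multiple of 12 → 180.
19 inches = 48.26 cm; × 1.4 = 67.56 → 68 rows.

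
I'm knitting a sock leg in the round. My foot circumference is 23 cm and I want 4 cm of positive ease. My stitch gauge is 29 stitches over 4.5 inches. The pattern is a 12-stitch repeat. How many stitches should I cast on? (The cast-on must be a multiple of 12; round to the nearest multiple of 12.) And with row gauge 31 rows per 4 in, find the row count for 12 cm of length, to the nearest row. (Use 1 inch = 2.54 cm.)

Cast on 72 stitches; work 37 rows.

Finished = 23 + 4 = 27 cm.
27 cm × 1/2.54 = 10.63 inches.
29/4.5 = 6.444 sts per in; 10.63 × 6.444 = 68.50 sts.
Nearest multiple of 12 → 72.
12 cm = 4.72 inches; × 7.75 = 36.61 → 37 rows.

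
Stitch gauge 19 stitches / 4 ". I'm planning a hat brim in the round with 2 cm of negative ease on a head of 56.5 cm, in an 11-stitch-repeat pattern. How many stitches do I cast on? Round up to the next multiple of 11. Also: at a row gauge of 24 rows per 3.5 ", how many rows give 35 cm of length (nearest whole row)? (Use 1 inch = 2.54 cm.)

Finished = 56.5 − 2 = 54.5 cm.
54.5 cm × 1/2.54 = 21.46 inches.
19/4 = 4.75 sts per in; 21.46 × 4.75 = 101.92 sts.
Next multiple of 11 → 110.
35 cm = 13.78 inches; × 6.857 = 94.49 → 94 rows.

Cast on 110 stitches; work 94 rows.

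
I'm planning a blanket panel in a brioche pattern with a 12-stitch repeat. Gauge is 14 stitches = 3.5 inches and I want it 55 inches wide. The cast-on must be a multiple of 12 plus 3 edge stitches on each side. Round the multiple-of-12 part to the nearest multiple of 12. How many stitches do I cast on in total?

14 / 3.5 = 4 sts per inch.
55 × 4 = 220.00 sts.
Less 6 edge sts → 214.00 for the repeat.
Nearest multiple of 12: 216.
Add back 6 edge sts → 222.

222 stitches.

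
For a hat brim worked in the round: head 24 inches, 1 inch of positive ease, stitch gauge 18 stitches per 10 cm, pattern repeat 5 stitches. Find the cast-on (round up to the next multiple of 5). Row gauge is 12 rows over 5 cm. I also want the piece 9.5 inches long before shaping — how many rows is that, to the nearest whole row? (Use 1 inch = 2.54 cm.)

Finished = 24 + 1 = 25 inches.
25 inches × 2.54 = 63.50 cm.
18/10 = 1.8 sts per cm; 63.50 × 1.8 = 114.30 sts.
Next multiple of 5 → 115.
9.5 inches = 24.13 cm; × 2.4 = 57.91 → 58 rows.

Cast on 115 stitches; work 58 rows.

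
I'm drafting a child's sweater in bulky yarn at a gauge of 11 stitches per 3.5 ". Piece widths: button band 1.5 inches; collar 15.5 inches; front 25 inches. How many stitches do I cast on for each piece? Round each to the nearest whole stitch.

button band 5; collar 49; front 79.

Rate = 11/3.5 = 3.143 sts per in.
button band: 1.5 × 3.143 = 4.71 → 5.
collar: 15.5 × 3.143 = 48.71 → 49.
front: 25 × 3.143 = 78.57 → 79.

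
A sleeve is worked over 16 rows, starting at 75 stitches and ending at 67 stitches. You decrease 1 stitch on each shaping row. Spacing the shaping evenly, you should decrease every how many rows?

Decrease every 2nd row.

Stitches to remove: |67 − 75| = 8.
Shaping rows needed: 8 / 1 = 8.
16 rows / 8 = every 2 rows.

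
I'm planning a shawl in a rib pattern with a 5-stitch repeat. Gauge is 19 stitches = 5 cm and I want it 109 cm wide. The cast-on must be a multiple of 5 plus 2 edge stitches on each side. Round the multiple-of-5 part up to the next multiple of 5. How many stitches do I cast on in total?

19 / 5 = 3.8 sts per cm.
109 × 3.8 = 414.20 sts.
Less 4 edge sts → 410.20 for the repeat.
Next multiple of 5: 415.
Add back 4 edge sts → 419.

419 stitches.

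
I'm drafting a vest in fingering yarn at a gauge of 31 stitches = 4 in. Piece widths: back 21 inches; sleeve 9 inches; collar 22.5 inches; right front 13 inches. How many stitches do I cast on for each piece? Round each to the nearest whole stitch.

back 163; sleeve 70; collar 174; right front 101.

Rate = 31/4 = 7.75 sts per in.
back: 21 × 7.75 = 162.75 → 163.
sleeve: 9 × 7.75 = 69.75 → 70.
collar: 22.5 × 7.75 = 174.38 → 174.
right front: 13 × 7.75 = 100.75 → 101.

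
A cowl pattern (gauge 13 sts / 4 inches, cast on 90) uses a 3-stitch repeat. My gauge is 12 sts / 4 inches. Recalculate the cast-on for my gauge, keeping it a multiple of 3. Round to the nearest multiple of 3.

90 × 12 / 13 = 83.08.
Nearest multiple of 3: 84.

CO 84 sts.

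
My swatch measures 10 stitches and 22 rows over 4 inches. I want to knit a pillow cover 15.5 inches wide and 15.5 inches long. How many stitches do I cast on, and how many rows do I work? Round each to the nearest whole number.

Cast on 39 stitches and work 85 rows.

Stitch gauge = 10/4 = 2.5 sts/in; 15.5 × 2.5 = 38.75 → 39 sts.
Row gauge = 22/4 = 5.5 rows/in; 15.5 × 5.5 = 85.25 → 85 rows.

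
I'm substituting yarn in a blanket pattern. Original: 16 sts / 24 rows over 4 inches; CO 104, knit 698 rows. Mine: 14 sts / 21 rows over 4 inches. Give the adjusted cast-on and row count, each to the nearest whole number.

Stitches: 104 × 14/16 = 91.00 → 91.
Rows: 698 × 21/24 = 610.75 → 611.

Cast on 91 stitches; work 611 rows.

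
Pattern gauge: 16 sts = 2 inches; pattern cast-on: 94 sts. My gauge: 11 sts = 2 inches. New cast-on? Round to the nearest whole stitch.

Scale factor = 11 / 16 = 0.688.
94 × 11 / 16 = 64.62 sts.
→ 65 sts.

CO 65 sts.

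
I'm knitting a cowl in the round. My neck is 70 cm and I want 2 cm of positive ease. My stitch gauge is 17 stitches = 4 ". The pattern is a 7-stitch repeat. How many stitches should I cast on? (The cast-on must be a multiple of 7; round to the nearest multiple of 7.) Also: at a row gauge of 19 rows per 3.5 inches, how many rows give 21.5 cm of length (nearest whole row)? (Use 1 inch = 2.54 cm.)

Finished = 70 + 2 = 72 cm.
72 cm × 1/2.54 = 28.35 inches.
17/4 = 4.25 sts per in; 28.35 × 4.25 = 120.47 sts.
Nearest multiple of 7 → 119.
21.5 cm = 8.46 inches; × 5.429 = 45.95 → 46 rows.

Cast on 119 stitches; work 46 rows.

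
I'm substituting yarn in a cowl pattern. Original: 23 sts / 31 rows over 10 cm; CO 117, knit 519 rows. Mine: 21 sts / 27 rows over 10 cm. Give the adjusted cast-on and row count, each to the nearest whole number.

Cast on 107 stitches; work 452 rows.

Stitches: 117 × 21/23 = 106.83 → 107.
Rows: 519 × 27/31 = 452.03 → 452.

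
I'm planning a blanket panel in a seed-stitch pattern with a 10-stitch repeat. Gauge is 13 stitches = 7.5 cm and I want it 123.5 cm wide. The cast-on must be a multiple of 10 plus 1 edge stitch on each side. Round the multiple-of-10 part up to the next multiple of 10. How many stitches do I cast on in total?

CO 222 sts.

13 / 7.5 = 1.733 sts per cm.
123.5 × 1.733 = 214.07 sts.
Less 2 edge sts → 212.07 for the repeat.
Next multiple of 10: 220.
Add back 2 edge sts → 222.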